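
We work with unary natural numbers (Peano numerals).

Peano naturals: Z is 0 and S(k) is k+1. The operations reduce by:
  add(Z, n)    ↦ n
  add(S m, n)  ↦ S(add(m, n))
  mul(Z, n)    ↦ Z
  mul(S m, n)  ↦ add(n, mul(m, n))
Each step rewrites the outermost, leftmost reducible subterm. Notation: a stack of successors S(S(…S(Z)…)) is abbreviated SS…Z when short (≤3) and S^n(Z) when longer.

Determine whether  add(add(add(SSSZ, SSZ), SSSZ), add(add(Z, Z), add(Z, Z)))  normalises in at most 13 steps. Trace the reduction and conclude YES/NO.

Answer: NO — after 13 steps the term is S(S(S(S(add(S(add(Z, SSSZ)), add(add(Z, Z), add(Z, Z))))))), not yet normal

Working:
  start: add(add(add(SSSZ, SSZ), SSSZ), add(add(Z, Z), add(Z, Z)))
  step 1: add(add(S(add(SSZ, SSZ)), SSSZ), add(add(Z, Z), add(Z, Z)))
  step 2: add(S(add(add(SSZ, SSZ), SSSZ)), add(add(Z, Z), add(Z, Z)))
  step 3: S(add(add(add(SSZ, SSZ), SSSZ), add(add(Z, Z), add(Z, Z))))
  step 4: S(add(add(S(add(SZ, SSZ)), SSSZ), add(add(Z, Z), add(Z, Z))))
  step 5: S(add(S(add(add(SZ, SSZ), SSSZ)), add(add(Z, Z), add(Z, Z))))
  step 6: S(S(add(add(add(SZ, SSZ), SSSZ), add(add(Z, Z), add(Z, Z)))))
  step 7: S(S(add(add(S(add(Z, SSZ)), SSSZ), add(add(Z, Z), add(Z, Z)))))
  step 8: S(S(add(S(add(add(Z, SSZ), SSSZ)), add(add(Z, Z), add(Z, Z)))))
  step 9: S(S(S(add(add(add(Z, SSZ), SSSZ), add(add(Z, Z), add(Z, Z))))))
  step 10: S(S(S(add(add(SSZ, SSSZ), add(add(Z, Z), add(Z, Z))))))
  step 11: S(S(S(add(S(add(SZ, SSSZ)), add(add(Z, Z), add(Z, Z))))))
  step 12: S(S(S(S(add(add(SZ, SSSZ), add(add(Z, Z), add(Z, Z)))))))
  step 13: S(S(S(S(add(S(add(Z, SSSZ)), add(add(Z, Z), add(Z, Z)))))))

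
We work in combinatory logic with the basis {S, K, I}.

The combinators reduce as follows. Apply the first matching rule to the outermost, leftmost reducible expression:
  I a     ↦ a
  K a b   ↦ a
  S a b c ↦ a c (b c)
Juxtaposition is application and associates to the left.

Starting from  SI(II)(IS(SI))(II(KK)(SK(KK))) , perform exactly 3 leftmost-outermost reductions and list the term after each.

Answer: after 3 steps: S(SI)(II(IS(SI)))(II(KK)(SK(KK)))

Working:
  start: SI(II)(IS(SI))(II(KK)(SK(KK)))
  [1] I(IS(SI))(II(IS(SI)))(II(KK)(SK(KK)))
  [2] IS(SI)(II(IS(SI)))(II(KK)(SK(KK)))
  [3] S(SI)(II(IS(SI)))(II(KK)(SK(KK)))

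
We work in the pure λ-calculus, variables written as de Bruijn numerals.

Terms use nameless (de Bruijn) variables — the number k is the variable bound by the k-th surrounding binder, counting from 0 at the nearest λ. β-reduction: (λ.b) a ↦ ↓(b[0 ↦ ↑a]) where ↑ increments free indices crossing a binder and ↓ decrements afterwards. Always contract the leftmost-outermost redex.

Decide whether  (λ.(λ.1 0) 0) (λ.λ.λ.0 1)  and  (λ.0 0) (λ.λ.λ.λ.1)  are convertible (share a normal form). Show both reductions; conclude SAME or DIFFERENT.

Answer: DIFFERENT — A ⇓ λ.λ.0 1, B ⇓ λ.λ.λ.1

Derivation:
Term A:
  start: (λ.(λ.1 0) 0) (λ.λ.λ.0 1)
  step 1: (λ.(λ.λ.λ.0 1) 0) (λ.λ.λ.0 1)
  step 2: (λ.λ.λ.0 1) (λ.λ.λ.0 1)
  step 3: λ.λ.0 1

Term B:
  start: (λ.0 0) (λ.λ.λ.λ.1)
  step 1: (λ.λ.λ.λ.1) (λ.λ.λ.λ.1)
  step 2: λ.λ.λ.1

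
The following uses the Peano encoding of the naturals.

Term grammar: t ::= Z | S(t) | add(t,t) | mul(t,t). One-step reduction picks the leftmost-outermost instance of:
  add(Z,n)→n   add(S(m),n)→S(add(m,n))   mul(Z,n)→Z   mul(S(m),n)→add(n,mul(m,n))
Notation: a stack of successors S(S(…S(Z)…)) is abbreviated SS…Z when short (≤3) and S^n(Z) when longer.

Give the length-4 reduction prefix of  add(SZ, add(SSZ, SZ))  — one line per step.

  start: add(SZ, add(SSZ, SZ))
  step 1: S(add(Z, add(SSZ, SZ)))
  step 2: S(add(SSZ, SZ))
  step 3: S(S(add(SZ, SZ)))
  step 4: S(S(S(add(Z, SZ))))

Answer: after 4 steps: S(S(S(add(Z, SZ))))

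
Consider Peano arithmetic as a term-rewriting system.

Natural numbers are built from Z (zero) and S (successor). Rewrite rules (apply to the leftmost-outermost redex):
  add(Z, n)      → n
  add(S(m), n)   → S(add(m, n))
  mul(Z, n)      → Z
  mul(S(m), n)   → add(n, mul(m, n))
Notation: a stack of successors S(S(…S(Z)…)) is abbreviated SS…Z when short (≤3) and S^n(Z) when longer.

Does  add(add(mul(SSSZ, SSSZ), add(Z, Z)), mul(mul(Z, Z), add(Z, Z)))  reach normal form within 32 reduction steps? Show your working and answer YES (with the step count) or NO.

  start: add(add(mul(SSSZ, SSSZ), add(Z, Z)), mul(mul(Z, Z), add(Z, Z)))
  step 1: add(add(add(SSSZ, mul(SSZ, SSSZ)), add(Z, Z)), mul(mul(Z, Z), add(Z, Z)))
  step 2: add(add(S(add(SSZ, mul(SSZ, SSSZ))), add(Z, Z)), mul(mul(Z, Z), add(Z, Z)))
  step 3: add(S(add(add(SSZ, mul(SSZ, SSSZ)), add(Z, Z))), mul(mul(Z, Z), add(Z, Z)))
  step 4: S(add(add(add(SSZ, mul(SSZ, SSSZ)), add(Z, Z)), mul(mul(Z, Z), add(Z, Z))))
  step 5: S(add(add(S(add(SZ, mul(SSZ, SSSZ))), add(Z, Z)), mul(mul(Z, Z), add(Z, Z))))
  step 6: S(add(S(add(add(SZ, mul(SSZ, SSSZ)), add(Z, Z))), mul(mul(Z, Z), add(Z, Z))))
  step 7: S(S(add(add(add(SZ, mul(SSZ, SSSZ)), add(Z, Z)), mul(mul(Z, Z), add(Z, Z)))))
  step 8: S(S(add(add(S(add(Z, mul(SSZ, SSSZ))), add(Z, Z)), mul(mul(Z, Z), add(Z, Z)))))
  step 9: S(S(add(S(add(add(Z, mul(SSZ, SSSZ)), add(Z, Z))), mul(mul(Z, Z), add(Z, Z)))))
  step 10: S(S(S(add(add(add(Z, mul(SSZ, SSSZ)), add(Z, Z)), mul(mul(Z, Z), add(Z, Z))))))
  step 11: S(S(S(add(add(mul(SSZ, SSSZ), add(Z, Z)), mul(mul(Z, Z), add(Z, Z))))))
  step 12: S(S(S(add(add(add(SSSZ, mul(SZ, SSSZ)), add(Z, Z)), mul(mul(Z, Z), add(Z, Z))))))
  step 13: S(S(S(add(add(S(add(SSZ, mul(SZ, SSSZ))), add(Z, Z)), mul(mul(Z, Z), add(Z, Z))))))
  step 14: S(S(S(add(S(add(add(SSZ, mul(SZ, SSSZ)), add(Z, Z))), mul(mul(Z, Z), add(Z, Z))))))
  step 15: S(S(S(S(add(add(add(SSZ, mul(SZ, SSSZ)), add(Z, Z)), mul(mul(Z, Z), add(Z, Z)))))))
  step 16: S(S(S(S(add(add(S(add(SZ, mul(SZ, SSSZ))), add(Z, Z)), mul(mul(Z, Z), add(Z, Z)))))))
  step 17: S(S(S(S(add(S(add(add(SZ, mul(SZ, SSSZ)), add(Z, Z))), mul(mul(Z, Z), add(Z, Z)))))))
  step 18: S(S(S(S(S(add(add(add(SZ, mul(SZ, SSSZ)), add(Z, Z)), mul(mul(Z, Z), add(Z, Z))))))))
  step 19: S(S(S(S(S(add(add(S(add(Z, mul(SZ, SSSZ))), add(Z, Z)), mul(mul(Z, Z), add(Z, Z))))))))
  step 20: S(S(S(S(S(add(S(add(add(Z, mul(SZ, SSSZ)), add(Z, Z))), mul(mul(Z, Z), add(Z, Z))))))))
  step 21: S(S(S(S(S(S(add(add(add(Z, mul(SZ, SSSZ)), add(Z, Z)), mul(mul(Z, Z), add(Z, Z)))))))))
  step 22: S(S(S(S(S(S(add(add(mul(SZ, SSSZ), add(Z, Z)), mul(mul(Z, Z), add(Z, Z)))))))))
  step 23: S(S(S(S(S(S(add(add(add(SSSZ, mul(Z, SSSZ)), add(Z, Z)), mul(mul(Z, Z), add(Z, Z)))))))))
  step 24: S(S(S(S(S(S(add(add(S(add(SSZ, mul(Z, SSSZ))), add(Z, Z)), mul(mul(Z, Z), add(Z, Z)))))))))
  step 25: S(S(S(S(S(S(add(S(add(add(SSZ, mul(Z, SSSZ)), add(Z, Z))), mul(mul(Z, Z), add(Z, Z)))))))))
  step 26: S(S(S(S(S(S(S(add(add(add(SSZ, mul(Z, SSSZ)), add(Z, Z)), mul(mul(Z, Z), add(Z, Z))))))))))
  step 27: S(S(S(S(S(S(S(add(add(S(add(SZ, mul(Z, SSSZ))), add(Z, Z)), mul(mul(Z, Z), add(Z, Z))))))))))
  step 28: S(S(S(S(S(S(S(add(S(add(add(SZ, mul(Z, SSSZ)), add(Z, Z))), mul(mul(Z, Z), add(Z, Z))))))))))
  step 29: S(S(S(S(S(S(S(S(add(add(add(SZ, mul(Z, SSSZ)), add(Z, Z)), mul(mul(Z, Z), add(Z, Z)))))))))))
  step 30: S(S(S(S(S(S(S(S(add(add(S(add(Z, mul(Z, SSSZ))), add(Z, Z)), mul(mul(Z, Z), add(Z, Z)))))))))))
  step 31: S(S(S(S(S(S(S(S(add(S(add(add(Z, mul(Z, SSSZ)), add(Z, Z))), mul(mul(Z, Z), add(Z, Z)))))))))))
  step 32: S(S(S(S(S(S(S(S(S(add(add(add(Z, mul(Z, SSSZ)), add(Z, Z)), mul(mul(Z, Z), add(Z, Z))))))))))))

Answer: NO — after 32 steps the term is S(S(S(S(S(S(S(S(S(add(add(add(Z, mul(Z, SSSZ)), add(Z, Z)), mul(mul(Z, Z), add(Z, Z)))))))))))), not yet normal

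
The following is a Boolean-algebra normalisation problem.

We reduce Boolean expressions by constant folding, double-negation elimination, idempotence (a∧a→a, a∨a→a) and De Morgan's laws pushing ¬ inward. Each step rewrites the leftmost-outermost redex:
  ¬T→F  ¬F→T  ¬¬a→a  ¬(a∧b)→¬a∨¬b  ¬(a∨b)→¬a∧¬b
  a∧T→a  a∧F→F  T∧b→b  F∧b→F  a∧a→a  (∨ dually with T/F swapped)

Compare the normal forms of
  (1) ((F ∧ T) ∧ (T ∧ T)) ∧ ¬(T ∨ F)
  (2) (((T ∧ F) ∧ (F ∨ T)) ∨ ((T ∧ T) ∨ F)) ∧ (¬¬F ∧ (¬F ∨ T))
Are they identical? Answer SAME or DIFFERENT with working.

Term A:
  start: ((F ∧ T) ∧ (T ∧ T)) ∧ ¬(T ∨ F)
  step 1: (F ∧ (T ∧ T)) ∧ ¬(T ∨ F)
  step 2: F ∧ ¬(T ∨ F)
  step 3: F

Term B:
  start: (((T ∧ F) ∧ (F ∨ T)) ∨ ((T ∧ T) ∨ F)) ∧ (¬¬F ∧ (¬F ∨ T))
  step 1: ((F ∧ (F ∨ T)) ∨ ((T ∧ T) ∨ F)) ∧ (¬¬F ∧ (¬F ∨ T))
  step 2: (F ∨ ((T ∧ T) ∨ F)) ∧ (¬¬F ∧ (¬F ∨ T))
  step 3: ((T ∧ T) ∨ F) ∧ (¬¬F ∧ (¬F ∨ T))
  step 4: (T ∧ T) ∧ (¬¬F ∧ (¬F ∨ T))
  step 5: T ∧ (¬¬F ∧ (¬F ∨ T))
  step 6: ¬¬F ∧ (¬F ∨ T)
  step 7: F ∧ (¬F ∨ T)
  step 8: F

Answer: SAME — A ⇓ F, B ⇓ F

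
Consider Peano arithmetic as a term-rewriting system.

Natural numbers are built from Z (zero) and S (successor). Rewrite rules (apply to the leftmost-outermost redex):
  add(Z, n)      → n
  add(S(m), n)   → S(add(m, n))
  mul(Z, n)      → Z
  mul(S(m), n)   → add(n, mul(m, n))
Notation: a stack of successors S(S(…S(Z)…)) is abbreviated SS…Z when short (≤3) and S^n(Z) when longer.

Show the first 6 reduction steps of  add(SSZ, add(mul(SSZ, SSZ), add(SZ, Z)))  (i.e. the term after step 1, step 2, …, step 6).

Answer: after 6 steps: S(S(S(add(add(SZ, mul(SZ, SSZ)), add(SZ, Z)))))

Derivation:
  start: add(SSZ, add(mul(SSZ, SSZ), add(SZ, Z)))
  step 1: S(add(SZ, add(mul(SSZ, SSZ), add(SZ, Z))))
  step 2: S(S(add(Z, add(mul(SSZ, SSZ), add(SZ, Z)))))
  step 3: S(S(add(mul(SSZ, SSZ), add(SZ, Z))))
  step 4: S(S(add(add(SSZ, mul(SZ, SSZ)), add(SZ, Z))))
  step 5: S(S(add(S(add(SZ, mul(SZ, SSZ))), add(SZ, Z))))
  step 6: S(S(S(add(add(SZ, mul(SZ, SSZ)), add(SZ, Z)))))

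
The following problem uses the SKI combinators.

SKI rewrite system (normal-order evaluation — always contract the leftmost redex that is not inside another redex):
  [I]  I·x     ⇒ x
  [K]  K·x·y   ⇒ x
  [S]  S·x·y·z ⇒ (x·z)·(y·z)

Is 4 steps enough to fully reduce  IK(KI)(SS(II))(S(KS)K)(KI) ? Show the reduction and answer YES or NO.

Answer: YES — reaches normal form KI in 4 ≤ 4 steps

Working:
  start: IK(KI)(SS(II))(S(KS)K)(KI)
  [1] K(KI)(SS(II))(S(KS)K)(KI)
  [2] KI(S(KS)K)(KI)
  [3] I(KI)
  [4] KI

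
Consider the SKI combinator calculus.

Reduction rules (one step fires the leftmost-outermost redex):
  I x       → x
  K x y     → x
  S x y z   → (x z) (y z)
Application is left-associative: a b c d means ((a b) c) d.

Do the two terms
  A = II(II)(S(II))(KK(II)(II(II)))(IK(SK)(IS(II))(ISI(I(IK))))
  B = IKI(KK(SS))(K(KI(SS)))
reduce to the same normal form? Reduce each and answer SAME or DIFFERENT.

Answer: DIFFERENT — A ⇓ I, B ⇓ KI

Working:
Term A:
  start: II(II)(S(II))(KK(II)(II(II)))(IK(SK)(IS(II))(ISI(I(IK))))
  →1  I(II)(S(II))(KK(II)(II(II)))(IK(SK)(IS(II))(ISI(I(IK))))
  →2  II(S(II))(KK(II)(II(II)))(IK(SK)(IS(II))(ISI(I(IK))))
  →3  I(S(II))(KK(II)(II(II)))(IK(SK)(IS(II))(ISI(I(IK))))
  →4  S(II)(KK(II)(II(II)))(IK(SK)(IS(II))(ISI(I(IK))))
  →5  II(IK(SK)(IS(II))(ISI(I(IK))))(KK(II)(II(II))(IK(SK)(IS(II))(ISI(I(IK)))))
  →6  I(IK(SK)(IS(II))(ISI(I(IK))))(KK(II)(II(II))(IK(SK)(IS(II))(ISI(I(IK)))))
  →7  IK(SK)(IS(II))(ISI(I(IK)))(KK(II)(II(II))(IK(SK)(IS(II))(ISI(I(IK)))))
  →8  K(SK)(IS(II))(ISI(I(IK)))(KK(II)(II(II))(IK(SK)(IS(II))(ISI(I(IK)))))
  →9  SK(ISI(I(IK)))(KK(II)(II(II))(IK(SK)(IS(II))(ISI(I(IK)))))
  →10  K(KK(II)(II(II))(IK(SK)(IS(II))(ISI(I(IK)))))(ISI(I(IK))(KK(II)(II(II))(IK(SK)(IS(II))(ISI(I(IK))))))
  →11  KK(II)(II(II))(IK(SK)(IS(II))(ISI(I(IK))))
  →12  K(II(II))(IK(SK)(IS(II))(ISI(I(IK))))
  →13  II(II)
  →14  I(II)
  →15  II
  →16  I

Term B:
  start: IKI(KK(SS))(K(KI(SS)))
  →1  KI(KK(SS))(K(KI(SS)))
  →2  I(K(KI(SS)))
  →3  K(KI(SS))
  →4  KI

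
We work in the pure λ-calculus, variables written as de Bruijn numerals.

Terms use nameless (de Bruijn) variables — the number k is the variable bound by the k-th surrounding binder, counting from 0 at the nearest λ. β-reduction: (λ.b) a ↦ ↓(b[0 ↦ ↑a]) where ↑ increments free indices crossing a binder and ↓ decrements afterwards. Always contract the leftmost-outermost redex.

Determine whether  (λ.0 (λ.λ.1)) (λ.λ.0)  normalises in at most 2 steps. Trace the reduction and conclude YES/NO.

Answer: YES — reaches normal form λ.0 in 2 ≤ 2 steps

Working:
  start: (λ.0 (λ.λ.1)) (λ.λ.0)
  →1  (λ.λ.0) (λ.λ.1)
  →2  λ.0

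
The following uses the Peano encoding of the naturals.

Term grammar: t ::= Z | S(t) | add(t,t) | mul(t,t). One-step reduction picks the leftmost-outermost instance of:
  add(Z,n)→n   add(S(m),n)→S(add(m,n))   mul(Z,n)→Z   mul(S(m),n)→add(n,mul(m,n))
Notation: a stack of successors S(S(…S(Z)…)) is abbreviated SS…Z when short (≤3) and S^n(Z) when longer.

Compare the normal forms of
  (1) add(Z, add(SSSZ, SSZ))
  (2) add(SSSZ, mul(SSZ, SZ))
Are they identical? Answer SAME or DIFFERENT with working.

Answer: SAME — A ⇓ S^5(Z), B ⇓ S^5(Z)

Derivation:
Term A:
  start: add(Z, add(SSSZ, SSZ))
  [1] add(SSSZ, SSZ)
  [2] S(add(SSZ, SSZ))
  [3] S(S(add(SZ, SSZ)))
  [4] S(S(S(add(Z, SSZ))))
  [5] S^5(Z)

Term B:
  start: add(SSSZ, mul(SSZ, SZ))
  [1] S(add(SSZ, mul(SSZ, SZ)))
  [2] S(S(add(SZ, mul(SSZ, SZ))))
  [3] S(S(S(add(Z, mul(SSZ, SZ)))))
  [4] S(S(S(mul(SSZ, SZ))))
  [5] S(S(S(add(SZ, mul(SZ, SZ)))))
  [6] S(S(S(S(add(Z, mul(SZ, SZ))))))
  [7] S(S(S(S(mul(SZ, SZ)))))
  [8] S(S(S(S(add(SZ, mul(Z, SZ))))))
  [9] S(S(S(S(S(add(Z, mul(Z, SZ)))))))
  [10] S(S(S(S(S(mul(Z, SZ))))))
  [11] S^5(Z)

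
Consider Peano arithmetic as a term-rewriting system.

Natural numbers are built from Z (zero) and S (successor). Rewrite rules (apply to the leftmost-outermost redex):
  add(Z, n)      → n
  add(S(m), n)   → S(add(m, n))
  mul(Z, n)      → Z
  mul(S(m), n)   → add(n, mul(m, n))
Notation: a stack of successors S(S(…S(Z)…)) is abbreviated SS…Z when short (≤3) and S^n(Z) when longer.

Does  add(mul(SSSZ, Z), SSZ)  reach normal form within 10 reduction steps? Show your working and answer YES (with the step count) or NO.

Answer: YES — reaches normal form SSZ in 8 ≤ 10 steps

Reduction:
  start: add(mul(SSSZ, Z), SSZ)
  [1] add(add(Z, mul(SSZ, Z)), SSZ)
  [2] add(mul(SSZ, Z), SSZ)
  [3] add(add(Z, mul(SZ, Z)), SSZ)
  [4] add(mul(SZ, Z), SSZ)
  [5] add(add(Z, mul(Z, Z)), SSZ)
  [6] add(mul(Z, Z), SSZ)
  [7] add(Z, SSZ)
  [8] SSZ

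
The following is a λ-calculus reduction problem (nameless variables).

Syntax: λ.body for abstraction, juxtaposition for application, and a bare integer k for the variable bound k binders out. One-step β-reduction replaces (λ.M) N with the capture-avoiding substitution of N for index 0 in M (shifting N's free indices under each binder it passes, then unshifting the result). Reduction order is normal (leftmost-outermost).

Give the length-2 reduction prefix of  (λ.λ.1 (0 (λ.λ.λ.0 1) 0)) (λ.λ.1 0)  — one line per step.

Answer: after 2 steps: λ.λ.1 (λ.λ.λ.0 1) 1 0

Working:
  start: (λ.λ.1 (0 (λ.λ.λ.0 1) 0)) (λ.λ.1 0)
  →1  λ.(λ.λ.1 0) (0 (λ.λ.λ.0 1) 0)
  →2  λ.λ.1 (λ.λ.λ.0 1) 1 0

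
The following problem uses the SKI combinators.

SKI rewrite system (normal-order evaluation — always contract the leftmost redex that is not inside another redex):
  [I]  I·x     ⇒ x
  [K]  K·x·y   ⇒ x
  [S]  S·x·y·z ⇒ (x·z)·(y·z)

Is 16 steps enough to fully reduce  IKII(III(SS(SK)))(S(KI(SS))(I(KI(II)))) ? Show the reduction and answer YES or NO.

  start: IKII(III(SS(SK)))(S(KI(SS))(I(KI(II))))
  [1] KII(III(SS(SK)))(S(KI(SS))(I(KI(II))))
  [2] I(III(SS(SK)))(S(KI(SS))(I(KI(II))))
  [3] III(SS(SK))(S(KI(SS))(I(KI(II))))
  [4] II(SS(SK))(S(KI(SS))(I(KI(II))))
  [5] I(SS(SK))(S(KI(SS))(I(KI(II))))
  [6] SS(SK)(S(KI(SS))(I(KI(II))))
  [7] S(S(KI(SS))(I(KI(II))))(SK(S(KI(SS))(I(KI(II)))))
  [8] S(SI(I(KI(II))))(SK(S(KI(SS))(I(KI(II)))))
  [9] S(SI(KI(II)))(SK(S(KI(SS))(I(KI(II)))))
  [10] S(SII)(SK(S(KI(SS))(I(KI(II)))))
  [11] S(SII)(SK(SI(I(KI(II)))))
  [12] S(SII)(SK(SI(KI(II))))
  [13] S(SII)(SK(SII))

Answer: YES — reaches normal form S(SII)(SK(SII)) in 13 ≤ 16 steps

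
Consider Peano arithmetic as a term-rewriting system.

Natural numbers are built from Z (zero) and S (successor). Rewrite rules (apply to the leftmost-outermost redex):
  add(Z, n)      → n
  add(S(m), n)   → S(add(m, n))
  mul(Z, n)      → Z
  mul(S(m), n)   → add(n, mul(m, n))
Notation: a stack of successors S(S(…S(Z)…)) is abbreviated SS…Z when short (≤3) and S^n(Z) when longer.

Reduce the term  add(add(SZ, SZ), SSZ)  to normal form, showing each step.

  start: add(add(SZ, SZ), SSZ)
  step 1: add(S(add(Z, SZ)), SSZ)
  step 2: S(add(add(Z, SZ), SSZ))
  step 3: S(add(SZ, SSZ))
  step 4: S(S(add(Z, SSZ)))
  step 5: S^4(Z)

Answer: normal form = S^4(Z)  (in 5 steps)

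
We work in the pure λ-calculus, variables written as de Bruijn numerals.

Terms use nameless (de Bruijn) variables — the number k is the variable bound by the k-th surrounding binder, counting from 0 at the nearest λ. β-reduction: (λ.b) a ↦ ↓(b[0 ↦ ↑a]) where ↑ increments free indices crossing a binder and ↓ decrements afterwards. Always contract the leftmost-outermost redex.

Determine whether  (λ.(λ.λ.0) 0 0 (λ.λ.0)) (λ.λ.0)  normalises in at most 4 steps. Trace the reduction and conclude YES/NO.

Answer: YES — reaches normal form λ.0 in 4 ≤ 4 steps

Reduction:
  start: (λ.(λ.λ.0) 0 0 (λ.λ.0)) (λ.λ.0)
  →1  (λ.λ.0) (λ.λ.0) (λ.λ.0) (λ.λ.0)
  →2  (λ.0) (λ.λ.0) (λ.λ.0)
  →3  (λ.λ.0) (λ.λ.0)
  →4  λ.0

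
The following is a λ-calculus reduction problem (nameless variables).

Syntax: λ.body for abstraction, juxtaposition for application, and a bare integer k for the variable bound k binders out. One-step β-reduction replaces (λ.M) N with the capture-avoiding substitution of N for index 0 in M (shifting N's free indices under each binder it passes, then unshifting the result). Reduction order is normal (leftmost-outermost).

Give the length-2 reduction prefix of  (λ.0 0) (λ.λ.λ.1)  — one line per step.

  start: (λ.0 0) (λ.λ.λ.1)
  →1  (λ.λ.λ.1) (λ.λ.λ.1)
  →2  λ.λ.1

Answer: after 2 steps: λ.λ.1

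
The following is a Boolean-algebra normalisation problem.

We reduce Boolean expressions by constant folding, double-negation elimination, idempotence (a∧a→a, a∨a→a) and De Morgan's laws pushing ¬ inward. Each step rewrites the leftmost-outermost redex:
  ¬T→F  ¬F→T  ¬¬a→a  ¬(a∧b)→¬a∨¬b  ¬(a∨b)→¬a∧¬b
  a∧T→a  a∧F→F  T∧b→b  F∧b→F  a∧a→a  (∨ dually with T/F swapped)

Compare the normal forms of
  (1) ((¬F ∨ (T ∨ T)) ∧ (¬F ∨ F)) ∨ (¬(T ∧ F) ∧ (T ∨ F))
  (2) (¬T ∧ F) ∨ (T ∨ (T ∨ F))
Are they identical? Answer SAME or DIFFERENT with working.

Term A:
  start: ((¬F ∨ (T ∨ T)) ∧ (¬F ∨ F)) ∨ (¬(T ∧ F) ∧ (T ∨ F))
  [1] ((T ∨ (T ∨ T)) ∧ (¬F ∨ F)) ∨ (¬(T ∧ F) ∧ (T ∨ F))
  [2] (T ∧ (¬F ∨ F)) ∨ (¬(T ∧ F) ∧ (T ∨ F))
  [3] (¬F ∨ F) ∨ (¬(T ∧ F) ∧ (T ∨ F))
  [4] ¬F ∨ (¬(T ∧ F) ∧ (T ∨ F))
  [5] T ∨ (¬(T ∧ F) ∧ (T ∨ F))
  [6] T

Term B:
  start: (¬T ∧ F) ∨ (T ∨ (T ∨ F))
  [1] F ∨ (T ∨ (T ∨ F))
  [2] T ∨ (T ∨ F)
  [3] T

Answer: SAME — A ⇓ T, B ⇓ T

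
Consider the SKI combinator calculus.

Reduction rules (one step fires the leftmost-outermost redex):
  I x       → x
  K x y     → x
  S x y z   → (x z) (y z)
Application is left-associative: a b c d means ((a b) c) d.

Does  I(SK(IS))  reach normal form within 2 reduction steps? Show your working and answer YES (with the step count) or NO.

  start: I(SK(IS))
  step 1: SK(IS)
  step 2: SKS

Answer: YES — reaches normal form SKS in 2 ≤ 2 steps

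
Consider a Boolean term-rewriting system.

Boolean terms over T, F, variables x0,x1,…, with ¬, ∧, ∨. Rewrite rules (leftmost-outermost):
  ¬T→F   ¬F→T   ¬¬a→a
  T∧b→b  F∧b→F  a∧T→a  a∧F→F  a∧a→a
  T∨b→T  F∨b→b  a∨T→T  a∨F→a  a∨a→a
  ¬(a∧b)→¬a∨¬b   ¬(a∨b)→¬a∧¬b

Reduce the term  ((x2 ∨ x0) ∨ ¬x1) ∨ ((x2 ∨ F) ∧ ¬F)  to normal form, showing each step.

Answer: normal form = ((x2 ∨ x0) ∨ ¬x1) ∨ x2  (in 3 steps)

Reduction:
  start: ((x2 ∨ x0) ∨ ¬x1) ∨ ((x2 ∨ F) ∧ ¬F)
  →1  ((x2 ∨ x0) ∨ ¬x1) ∨ (x2 ∧ ¬F)
  →2  ((x2 ∨ x0) ∨ ¬x1) ∨ (x2 ∧ T)
  →3  ((x2 ∨ x0) ∨ ¬x1) ∨ x2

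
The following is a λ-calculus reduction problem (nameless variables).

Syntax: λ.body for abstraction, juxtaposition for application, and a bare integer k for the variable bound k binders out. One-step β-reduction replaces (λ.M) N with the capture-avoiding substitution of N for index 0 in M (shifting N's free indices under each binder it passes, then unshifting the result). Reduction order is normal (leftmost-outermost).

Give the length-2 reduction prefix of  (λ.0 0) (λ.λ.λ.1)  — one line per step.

Answer: after 2 steps: λ.λ.1

Reduction:
  start: (λ.0 0) (λ.λ.λ.1)
  step 1: (λ.λ.λ.1) (λ.λ.λ.1)
  step 2: λ.λ.1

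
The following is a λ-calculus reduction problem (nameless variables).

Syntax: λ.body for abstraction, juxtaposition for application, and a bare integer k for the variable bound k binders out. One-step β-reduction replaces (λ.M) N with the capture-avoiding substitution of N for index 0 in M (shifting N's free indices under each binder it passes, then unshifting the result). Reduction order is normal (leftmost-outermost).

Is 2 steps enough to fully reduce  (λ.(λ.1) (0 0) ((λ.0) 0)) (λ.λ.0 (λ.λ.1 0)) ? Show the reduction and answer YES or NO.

  start: (λ.(λ.1) (0 0) ((λ.0) 0)) (λ.λ.0 (λ.λ.1 0))
  step 1: (λ.λ.λ.0 (λ.λ.1 0)) ((λ.λ.0 (λ.λ.1 0)) (λ.λ.0 (λ.λ.1 0))) ((λ.0) (λ.λ.0 (λ.λ.1 0)))
  step 2: (λ.λ.0 (λ.λ.1 0)) ((λ.0) (λ.λ.0 (λ.λ.1 0)))

Answer: NO — after 2 steps the term is (λ.λ.0 (λ.λ.1 0)) ((λ.0) (λ.λ.0 (λ.λ.1 0))), not yet normal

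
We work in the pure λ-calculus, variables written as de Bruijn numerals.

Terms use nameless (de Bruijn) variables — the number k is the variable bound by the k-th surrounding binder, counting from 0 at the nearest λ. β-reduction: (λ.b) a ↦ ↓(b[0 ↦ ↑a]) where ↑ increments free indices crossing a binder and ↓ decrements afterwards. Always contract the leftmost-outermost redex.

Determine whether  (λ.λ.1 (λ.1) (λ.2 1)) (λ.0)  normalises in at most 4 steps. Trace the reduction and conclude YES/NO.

  start: (λ.λ.1 (λ.1) (λ.2 1)) (λ.0)
  →1  λ.(λ.0) (λ.1) (λ.(λ.0) 1)
  →2  λ.(λ.1) (λ.(λ.0) 1)
  →3  λ.0

Answer: YES — reaches normal form λ.0 in 3 ≤ 4 steps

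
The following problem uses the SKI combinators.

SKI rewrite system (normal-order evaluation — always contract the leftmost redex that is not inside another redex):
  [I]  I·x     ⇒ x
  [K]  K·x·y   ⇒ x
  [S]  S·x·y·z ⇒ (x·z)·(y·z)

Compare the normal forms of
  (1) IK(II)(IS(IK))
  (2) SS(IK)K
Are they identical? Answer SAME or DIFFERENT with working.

Answer: DIFFERENT — A ⇓ I, B ⇓ SK(KK)

Reduction:
Term A:
  start: IK(II)(IS(IK))
  [1] K(II)(IS(IK))
  [2] II
  [3] I

Term B:
  start: SS(IK)K
  [1] SK(IKK)
  [2] SK(KK)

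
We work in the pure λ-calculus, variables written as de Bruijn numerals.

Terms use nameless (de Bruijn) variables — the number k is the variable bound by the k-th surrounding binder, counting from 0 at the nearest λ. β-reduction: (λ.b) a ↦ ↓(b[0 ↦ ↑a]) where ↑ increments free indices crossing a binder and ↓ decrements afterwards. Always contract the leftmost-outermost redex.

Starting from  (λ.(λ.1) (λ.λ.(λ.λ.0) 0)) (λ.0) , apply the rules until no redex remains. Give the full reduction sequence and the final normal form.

Answer: normal form = λ.0  (in 2 steps)

Working:
  start: (λ.(λ.1) (λ.λ.(λ.λ.0) 0)) (λ.0)
  [1] (λ.λ.0) (λ.λ.(λ.λ.0) 0)
  [2] λ.0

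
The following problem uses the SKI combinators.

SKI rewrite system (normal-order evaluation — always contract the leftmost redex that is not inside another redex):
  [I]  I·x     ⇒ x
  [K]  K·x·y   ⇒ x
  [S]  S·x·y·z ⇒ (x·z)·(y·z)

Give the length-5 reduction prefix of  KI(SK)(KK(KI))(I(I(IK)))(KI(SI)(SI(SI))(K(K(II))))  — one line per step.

  start: KI(SK)(KK(KI))(I(I(IK)))(KI(SI)(SI(SI))(K(K(II))))
  →1  I(KK(KI))(I(I(IK)))(KI(SI)(SI(SI))(K(K(II))))
  →2  KK(KI)(I(I(IK)))(KI(SI)(SI(SI))(K(K(II))))
  →3  K(I(I(IK)))(KI(SI)(SI(SI))(K(K(II))))
  →4  I(I(IK))
  →5  I(IK)

Answer: after 5 steps: I(IK)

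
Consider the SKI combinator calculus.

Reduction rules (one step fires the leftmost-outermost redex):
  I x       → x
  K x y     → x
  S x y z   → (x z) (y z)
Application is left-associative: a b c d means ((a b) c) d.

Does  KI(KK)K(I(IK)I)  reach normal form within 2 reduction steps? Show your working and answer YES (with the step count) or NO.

Answer: NO — after 2 steps the term is K(I(IK)I), not yet normal

Working:
  start: KI(KK)K(I(IK)I)
  step 1: IK(I(IK)I)
  step 2: K(I(IK)I)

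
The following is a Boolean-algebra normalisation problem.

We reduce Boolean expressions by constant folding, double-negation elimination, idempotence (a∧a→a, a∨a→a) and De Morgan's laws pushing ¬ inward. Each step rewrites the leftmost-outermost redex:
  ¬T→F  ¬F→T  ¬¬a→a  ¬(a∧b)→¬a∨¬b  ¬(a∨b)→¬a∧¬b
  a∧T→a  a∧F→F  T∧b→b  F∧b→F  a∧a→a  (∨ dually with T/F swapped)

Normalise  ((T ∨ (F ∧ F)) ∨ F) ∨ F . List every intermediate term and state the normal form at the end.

  start: ((T ∨ (F ∧ F)) ∨ F) ∨ F
  [1] (T ∨ (F ∧ F)) ∨ F
  [2] T ∨ (F ∧ F)
  [3] T

Answer: normal form = T  (in 3 steps)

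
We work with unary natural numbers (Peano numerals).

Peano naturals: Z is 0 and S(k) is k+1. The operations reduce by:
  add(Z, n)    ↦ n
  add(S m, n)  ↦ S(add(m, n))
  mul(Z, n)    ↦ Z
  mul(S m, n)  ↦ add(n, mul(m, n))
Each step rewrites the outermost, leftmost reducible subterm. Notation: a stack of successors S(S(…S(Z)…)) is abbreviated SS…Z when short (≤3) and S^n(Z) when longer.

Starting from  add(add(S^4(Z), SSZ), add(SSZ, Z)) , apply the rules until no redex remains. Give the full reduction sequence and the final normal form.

  start: add(add(S^4(Z), SSZ), add(SSZ, Z))
  step 1: add(S(add(SSSZ, SSZ)), add(SSZ, Z))
  step 2: S(add(add(SSSZ, SSZ), add(SSZ, Z)))
  step 3: S(add(S(add(SSZ, SSZ)), add(SSZ, Z)))
  step 4: S(S(add(add(SSZ, SSZ), add(SSZ, Z))))
  step 5: S(S(add(S(add(SZ, SSZ)), add(SSZ, Z))))
  step 6: S(S(S(add(add(SZ, SSZ), add(SSZ, Z)))))
  step 7: S(S(S(add(S(add(Z, SSZ)), add(SSZ, Z)))))
  step 8: S(S(S(S(add(add(Z, SSZ), add(SSZ, Z))))))
  step 9: S(S(S(S(add(SSZ, add(SSZ, Z))))))
  step 10: S(S(S(S(S(add(SZ, add(SSZ, Z)))))))
  step 11: S(S(S(S(S(S(add(Z, add(SSZ, Z))))))))
  step 12: S(S(S(S(S(S(add(SSZ, Z)))))))
  step 13: S(S(S(S(S(S(S(add(SZ, Z))))))))
  step 14: S(S(S(S(S(S(S(S(add(Z, Z)))))))))
  step 15: S^8(Z)

Answer: normal form = S^8(Z)  (in 15 steps)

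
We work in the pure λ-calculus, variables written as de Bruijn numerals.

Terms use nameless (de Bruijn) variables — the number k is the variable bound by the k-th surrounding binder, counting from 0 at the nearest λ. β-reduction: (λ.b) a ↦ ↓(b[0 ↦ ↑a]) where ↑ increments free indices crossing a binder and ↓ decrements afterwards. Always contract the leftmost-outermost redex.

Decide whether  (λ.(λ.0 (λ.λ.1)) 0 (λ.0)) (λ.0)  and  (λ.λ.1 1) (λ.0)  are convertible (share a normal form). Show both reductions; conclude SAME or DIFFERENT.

Term A:
  start: (λ.(λ.0 (λ.λ.1)) 0 (λ.0)) (λ.0)
  →1  (λ.0 (λ.λ.1)) (λ.0) (λ.0)
  →2  (λ.0) (λ.λ.1) (λ.0)
  →3  (λ.λ.1) (λ.0)
  →4  λ.λ.0

Term B:
  start: (λ.λ.1 1) (λ.0)
  →1  λ.(λ.0) (λ.0)
  →2  λ.λ.0

Answer: SAME — A ⇓ λ.λ.0, B ⇓ λ.λ.0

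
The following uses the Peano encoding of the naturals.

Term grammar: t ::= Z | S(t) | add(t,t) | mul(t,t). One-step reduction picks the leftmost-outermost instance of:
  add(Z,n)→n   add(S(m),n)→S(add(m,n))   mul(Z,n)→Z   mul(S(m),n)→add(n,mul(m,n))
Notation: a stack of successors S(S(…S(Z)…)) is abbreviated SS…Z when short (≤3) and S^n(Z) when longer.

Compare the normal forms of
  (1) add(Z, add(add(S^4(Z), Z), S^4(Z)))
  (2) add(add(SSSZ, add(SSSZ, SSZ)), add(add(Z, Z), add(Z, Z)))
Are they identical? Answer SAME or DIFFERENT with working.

Term A:
  start: add(Z, add(add(S^4(Z), Z), S^4(Z)))
  step 1: add(add(S^4(Z), Z), S^4(Z))
  step 2: add(S(add(SSSZ, Z)), S^4(Z))
  step 3: S(add(add(SSSZ, Z), S^4(Z)))
  step 4: S(add(S(add(SSZ, Z)), S^4(Z)))
  step 5: S(S(add(add(SSZ, Z), S^4(Z))))
  step 6: S(S(add(S(add(SZ, Z)), S^4(Z))))
  step 7: S(S(S(add(add(SZ, Z), S^4(Z)))))
  step 8: S(S(S(add(S(add(Z, Z)), S^4(Z)))))
  step 9: S(S(S(S(add(add(Z, Z), S^4(Z))))))
  step 10: S(S(S(S(add(Z, S^4(Z))))))
  step 11: S^8(Z)

Term B:
  start: add(add(SSSZ, add(SSSZ, SSZ)), add(add(Z, Z), add(Z, Z)))
  step 1: add(S(add(SSZ, add(SSSZ, SSZ))), add(add(Z, Z), add(Z, Z)))
  step 2: S(add(add(SSZ, add(SSSZ, SSZ)), add(add(Z, Z), add(Z, Z))))
  step 3: S(add(S(add(SZ, add(SSSZ, SSZ))), add(add(Z, Z), add(Z, Z))))
  step 4: S(S(add(add(SZ, add(SSSZ, SSZ)), add(add(Z, Z), add(Z, Z)))))
  step 5: S(S(add(S(add(Z, add(SSSZ, SSZ))), add(add(Z, Z), add(Z, Z)))))
  step 6: S(S(S(add(add(Z, add(SSSZ, SSZ)), add(add(Z, Z), add(Z, Z))))))
  step 7: S(S(S(add(add(SSSZ, SSZ), add(add(Z, Z), add(Z, Z))))))
  step 8: S(S(S(add(S(add(SSZ, SSZ)), add(add(Z, Z), add(Z, Z))))))
  step 9: S(S(S(S(add(add(SSZ, SSZ), add(add(Z, Z), add(Z, Z)))))))
  step 10: S(S(S(S(add(S(add(SZ, SSZ)), add(add(Z, Z), add(Z, Z)))))))
  step 11: S(S(S(S(S(add(add(SZ, SSZ), add(add(Z, Z), add(Z, Z))))))))
  step 12: S(S(S(S(S(add(S(add(Z, SSZ)), add(add(Z, Z), add(Z, Z))))))))
  step 13: S(S(S(S(S(S(add(add(Z, SSZ), add(add(Z, Z), add(Z, Z)))))))))
  step 14: S(S(S(S(S(S(add(SSZ, add(add(Z, Z), add(Z, Z)))))))))
  step 15: S(S(S(S(S(S(S(add(SZ, add(add(Z, Z), add(Z, Z))))))))))
  step 16: S(S(S(S(S(S(S(S(add(Z, add(add(Z, Z), add(Z, Z)))))))))))
  step 17: S(S(S(S(S(S(S(S(add(add(Z, Z), add(Z, Z))))))))))
  step 18: S(S(S(S(S(S(S(S(add(Z, add(Z, Z))))))))))
  step 19: S(S(S(S(S(S(S(S(add(Z, Z)))))))))
  step 20: S^8(Z)

Answer: SAME — A ⇓ S^8(Z), B ⇓ S^8(Z)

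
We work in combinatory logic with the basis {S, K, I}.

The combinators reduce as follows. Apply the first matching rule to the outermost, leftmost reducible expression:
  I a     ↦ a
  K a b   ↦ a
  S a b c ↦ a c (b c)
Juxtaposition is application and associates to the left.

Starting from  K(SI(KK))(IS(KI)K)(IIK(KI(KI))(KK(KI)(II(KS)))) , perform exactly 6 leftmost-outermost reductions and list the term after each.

  start: K(SI(KK))(IS(KI)K)(IIK(KI(KI))(KK(KI)(II(KS))))
  →1  SI(KK)(IIK(KI(KI))(KK(KI)(II(KS))))
  →2  I(IIK(KI(KI))(KK(KI)(II(KS))))(KK(IIK(KI(KI))(KK(KI)(II(KS)))))
  →3  IIK(KI(KI))(KK(KI)(II(KS)))(KK(IIK(KI(KI))(KK(KI)(II(KS)))))
  →4  IK(KI(KI))(KK(KI)(II(KS)))(KK(IIK(KI(KI))(KK(KI)(II(KS)))))
  →5  K(KI(KI))(KK(KI)(II(KS)))(KK(IIK(KI(KI))(KK(KI)(II(KS)))))
  →6  KI(KI)(KK(IIK(KI(KI))(KK(KI)(II(KS)))))

Answer: after 6 steps: KI(KI)(KK(IIK(KI(KI))(KK(KI)(II(KS)))))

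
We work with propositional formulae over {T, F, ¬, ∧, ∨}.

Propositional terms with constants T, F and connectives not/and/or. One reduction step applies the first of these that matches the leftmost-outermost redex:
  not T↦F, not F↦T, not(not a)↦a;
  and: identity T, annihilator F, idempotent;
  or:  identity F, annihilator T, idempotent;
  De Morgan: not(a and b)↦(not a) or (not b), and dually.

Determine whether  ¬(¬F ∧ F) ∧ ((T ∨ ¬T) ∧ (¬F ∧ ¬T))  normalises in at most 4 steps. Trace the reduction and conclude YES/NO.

  start: ¬(¬F ∧ F) ∧ ((T ∨ ¬T) ∧ (¬F ∧ ¬T))
  [1] (¬¬F ∨ ¬F) ∧ ((T ∨ ¬T) ∧ (¬F ∧ ¬T))
  [2] (F ∨ ¬F) ∧ ((T ∨ ¬T) ∧ (¬F ∧ ¬T))
  [3] ¬F ∧ ((T ∨ ¬T) ∧ (¬F ∧ ¬T))
  [4] T ∧ ((T ∨ ¬T) ∧ (¬F ∧ ¬T))

Answer: NO — after 4 steps the term is T ∧ ((T ∨ ¬T) ∧ (¬F ∧ ¬T)), not yet normal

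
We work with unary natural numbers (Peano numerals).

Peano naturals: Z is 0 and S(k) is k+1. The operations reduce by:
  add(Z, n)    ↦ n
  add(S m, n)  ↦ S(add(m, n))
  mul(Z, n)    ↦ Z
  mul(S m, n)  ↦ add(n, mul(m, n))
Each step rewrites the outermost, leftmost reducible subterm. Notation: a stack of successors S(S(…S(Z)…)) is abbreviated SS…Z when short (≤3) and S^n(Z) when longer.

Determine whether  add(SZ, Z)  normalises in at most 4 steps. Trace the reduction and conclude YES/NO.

Answer: YES — reaches normal form SZ in 2 ≤ 4 steps

Derivation:
  start: add(SZ, Z)
  [1] S(add(Z, Z))
  [2] SZ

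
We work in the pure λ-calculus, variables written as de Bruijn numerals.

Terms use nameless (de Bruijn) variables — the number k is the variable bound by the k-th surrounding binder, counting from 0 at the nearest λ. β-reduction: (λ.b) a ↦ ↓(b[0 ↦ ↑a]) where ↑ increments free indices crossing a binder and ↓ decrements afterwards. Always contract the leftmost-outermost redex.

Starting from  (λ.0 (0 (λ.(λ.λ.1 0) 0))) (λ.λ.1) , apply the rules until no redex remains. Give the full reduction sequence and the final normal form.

Answer: normal form = λ.λ.λ.λ.1 0  (in 4 steps)

Working:
  start: (λ.0 (0 (λ.(λ.λ.1 0) 0))) (λ.λ.1)
  step 1: (λ.λ.1) ((λ.λ.1) (λ.(λ.λ.1 0) 0))
  step 2: λ.(λ.λ.1) (λ.(λ.λ.1 0) 0)
  step 3: λ.λ.λ.(λ.λ.1 0) 0
  step 4: λ.λ.λ.λ.1 0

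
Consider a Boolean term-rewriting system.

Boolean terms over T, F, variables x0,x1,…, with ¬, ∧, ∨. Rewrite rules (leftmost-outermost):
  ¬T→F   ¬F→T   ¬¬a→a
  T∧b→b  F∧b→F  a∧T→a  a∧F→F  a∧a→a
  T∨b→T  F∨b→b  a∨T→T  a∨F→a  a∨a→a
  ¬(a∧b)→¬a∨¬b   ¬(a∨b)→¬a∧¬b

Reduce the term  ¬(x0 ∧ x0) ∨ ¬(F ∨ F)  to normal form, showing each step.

Answer: normal form = T  (in 6 steps)

Derivation:
  start: ¬(x0 ∧ x0) ∨ ¬(F ∨ F)
  [1] (¬x0 ∨ ¬x0) ∨ ¬(F ∨ F)
  [2] ¬x0 ∨ ¬(F ∨ F)
  [3] ¬x0 ∨ (¬F ∧ ¬F)
  [4] ¬x0 ∨ ¬F
  [5] ¬x0 ∨ T
  [6] T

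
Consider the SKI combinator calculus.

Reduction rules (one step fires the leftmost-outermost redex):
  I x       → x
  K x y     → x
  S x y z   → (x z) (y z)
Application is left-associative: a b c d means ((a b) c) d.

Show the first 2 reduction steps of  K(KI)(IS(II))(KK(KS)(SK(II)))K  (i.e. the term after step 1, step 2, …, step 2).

  start: K(KI)(IS(II))(KK(KS)(SK(II)))K
  [1] KI(KK(KS)(SK(II)))K
  [2] IK

Answer: after 2 steps: IK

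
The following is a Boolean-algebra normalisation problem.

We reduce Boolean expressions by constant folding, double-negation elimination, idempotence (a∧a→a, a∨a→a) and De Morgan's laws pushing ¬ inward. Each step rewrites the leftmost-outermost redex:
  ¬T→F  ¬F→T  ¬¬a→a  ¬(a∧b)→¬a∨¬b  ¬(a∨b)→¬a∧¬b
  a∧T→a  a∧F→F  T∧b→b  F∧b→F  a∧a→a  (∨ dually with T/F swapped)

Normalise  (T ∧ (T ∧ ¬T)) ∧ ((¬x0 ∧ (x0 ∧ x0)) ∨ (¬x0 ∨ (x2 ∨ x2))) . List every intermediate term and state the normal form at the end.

  start: (T ∧ (T ∧ ¬T)) ∧ ((¬x0 ∧ (x0 ∧ x0)) ∨ (¬x0 ∨ (x2 ∨ x2)))
  [1] (T ∧ ¬T) ∧ ((¬x0 ∧ (x0 ∧ x0)) ∨ (¬x0 ∨ (x2 ∨ x2)))
  [2] ¬T ∧ ((¬x0 ∧ (x0 ∧ x0)) ∨ (¬x0 ∨ (x2 ∨ x2)))
  [3] F ∧ ((¬x0 ∧ (x0 ∧ x0)) ∨ (¬x0 ∨ (x2 ∨ x2)))
  [4] F

Answer: normal form = F  (in 4 steps)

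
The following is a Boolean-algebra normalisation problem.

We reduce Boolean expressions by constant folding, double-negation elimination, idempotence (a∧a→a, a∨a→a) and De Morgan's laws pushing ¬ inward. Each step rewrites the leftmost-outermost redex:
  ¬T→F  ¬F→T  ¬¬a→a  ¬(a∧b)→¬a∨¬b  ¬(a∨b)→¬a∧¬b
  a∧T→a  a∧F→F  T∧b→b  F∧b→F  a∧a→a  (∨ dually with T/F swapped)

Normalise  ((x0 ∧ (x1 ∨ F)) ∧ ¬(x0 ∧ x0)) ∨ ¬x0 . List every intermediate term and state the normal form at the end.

Answer: normal form = ((x0 ∧ x1) ∧ ¬x0) ∨ ¬x0  (in 3 steps)

Working:
  start: ((x0 ∧ (x1 ∨ F)) ∧ ¬(x0 ∧ x0)) ∨ ¬x0
  [1] ((x0 ∧ x1) ∧ ¬(x0 ∧ x0)) ∨ ¬x0
  [2] ((x0 ∧ x1) ∧ (¬x0 ∨ ¬x0)) ∨ ¬x0
  [3] ((x0 ∧ x1) ∧ ¬x0) ∨ ¬x0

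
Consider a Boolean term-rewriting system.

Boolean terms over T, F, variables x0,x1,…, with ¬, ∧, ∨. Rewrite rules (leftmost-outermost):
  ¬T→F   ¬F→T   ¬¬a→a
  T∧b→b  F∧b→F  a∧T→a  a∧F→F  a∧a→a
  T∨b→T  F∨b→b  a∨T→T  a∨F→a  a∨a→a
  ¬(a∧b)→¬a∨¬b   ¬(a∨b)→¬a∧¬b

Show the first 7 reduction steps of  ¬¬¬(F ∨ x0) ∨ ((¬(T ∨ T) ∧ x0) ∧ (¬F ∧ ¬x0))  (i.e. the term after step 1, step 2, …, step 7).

  start: ¬¬¬(F ∨ x0) ∨ ((¬(T ∨ T) ∧ x0) ∧ (¬F ∧ ¬x0))
  step 1: ¬(F ∨ x0) ∨ ((¬(T ∨ T) ∧ x0) ∧ (¬F ∧ ¬x0))
  step 2: (¬F ∧ ¬x0) ∨ ((¬(T ∨ T) ∧ x0) ∧ (¬F ∧ ¬x0))
  step 3: (T ∧ ¬x0) ∨ ((¬(T ∨ T) ∧ x0) ∧ (¬F ∧ ¬x0))
  step 4: ¬x0 ∨ ((¬(T ∨ T) ∧ x0) ∧ (¬F ∧ ¬x0))
  step 5: ¬x0 ∨ (((¬T ∧ ¬T) ∧ x0) ∧ (¬F ∧ ¬x0))
  step 6: ¬x0 ∨ ((¬T ∧ x0) ∧ (¬F ∧ ¬x0))
  step 7: ¬x0 ∨ ((F ∧ x0) ∧ (¬F ∧ ¬x0))

Answer: after 7 steps: ¬x0 ∨ ((F ∧ x0) ∧ (¬F ∧ ¬x0))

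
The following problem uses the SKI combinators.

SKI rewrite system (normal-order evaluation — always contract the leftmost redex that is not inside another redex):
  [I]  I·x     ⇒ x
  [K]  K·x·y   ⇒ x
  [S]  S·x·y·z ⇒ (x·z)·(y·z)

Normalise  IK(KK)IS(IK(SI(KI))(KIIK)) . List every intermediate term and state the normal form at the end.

  start: IK(KK)IS(IK(SI(KI))(KIIK))
  step 1: K(KK)IS(IK(SI(KI))(KIIK))
  step 2: KKS(IK(SI(KI))(KIIK))
  step 3: K(IK(SI(KI))(KIIK))
  step 4: K(K(SI(KI))(KIIK))
  step 5: K(SI(KI))

Answer: normal form = K(SI(KI))  (in 5 steps)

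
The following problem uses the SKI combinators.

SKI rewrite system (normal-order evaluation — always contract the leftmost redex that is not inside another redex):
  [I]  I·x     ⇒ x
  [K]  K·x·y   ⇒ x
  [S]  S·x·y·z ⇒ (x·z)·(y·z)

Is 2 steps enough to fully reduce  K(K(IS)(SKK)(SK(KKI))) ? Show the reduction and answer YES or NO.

  start: K(K(IS)(SKK)(SK(KKI)))
  [1] K(IS(SK(KKI)))
  [2] K(S(SK(KKI)))

Answer: NO — after 2 steps the term is K(S(SK(KKI))), not yet normal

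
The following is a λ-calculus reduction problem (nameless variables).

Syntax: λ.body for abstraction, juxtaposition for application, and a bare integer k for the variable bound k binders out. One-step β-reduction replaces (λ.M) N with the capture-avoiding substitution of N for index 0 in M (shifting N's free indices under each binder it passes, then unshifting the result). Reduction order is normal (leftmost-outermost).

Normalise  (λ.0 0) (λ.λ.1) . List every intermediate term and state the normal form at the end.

Answer: normal form = λ.λ.λ.1  (in 2 steps)

Working:
  start: (λ.0 0) (λ.λ.1)
  step 1: (λ.λ.1) (λ.λ.1)
  step 2: λ.λ.λ.1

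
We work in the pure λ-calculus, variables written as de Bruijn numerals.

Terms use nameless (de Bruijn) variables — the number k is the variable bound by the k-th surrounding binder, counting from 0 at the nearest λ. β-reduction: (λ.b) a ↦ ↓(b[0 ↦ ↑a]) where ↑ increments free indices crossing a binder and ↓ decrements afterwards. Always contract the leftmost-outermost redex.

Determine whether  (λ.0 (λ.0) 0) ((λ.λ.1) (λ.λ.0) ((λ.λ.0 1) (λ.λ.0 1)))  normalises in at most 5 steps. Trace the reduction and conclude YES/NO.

Answer: NO — after 5 steps the term is (λ.λ.1) (λ.λ.0) ((λ.λ.0 1) (λ.λ.0 1)), not yet normal

Reduction:
  start: (λ.0 (λ.0) 0) ((λ.λ.1) (λ.λ.0) ((λ.λ.0 1) (λ.λ.0 1)))
  →1  (λ.λ.1) (λ.λ.0) ((λ.λ.0 1) (λ.λ.0 1)) (λ.0) ((λ.λ.1) (λ.λ.0) ((λ.λ.0 1) (λ.λ.0 1)))
  →2  (λ.λ.λ.0) ((λ.λ.0 1) (λ.λ.0 1)) (λ.0) ((λ.λ.1) (λ.λ.0) ((λ.λ.0 1) (λ.λ.0 1)))
  →3  (λ.λ.0) (λ.0) ((λ.λ.1) (λ.λ.0) ((λ.λ.0 1) (λ.λ.0 1)))
  →4  (λ.0) ((λ.λ.1) (λ.λ.0) ((λ.λ.0 1) (λ.λ.0 1)))
  →5  (λ.λ.1) (λ.λ.0) ((λ.λ.0 1) (λ.λ.0 1))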